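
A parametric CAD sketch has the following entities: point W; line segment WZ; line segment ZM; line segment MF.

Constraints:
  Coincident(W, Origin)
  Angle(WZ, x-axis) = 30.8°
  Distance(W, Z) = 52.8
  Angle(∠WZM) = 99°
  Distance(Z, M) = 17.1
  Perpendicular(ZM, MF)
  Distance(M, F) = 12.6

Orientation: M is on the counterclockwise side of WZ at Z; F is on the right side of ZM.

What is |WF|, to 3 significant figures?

69.5

W is at the origin; WZ runs at 30.8° with length 52.8, so Z = 52.8·(cos 30.8°, sin 30.8°) = (45.4, 27.0). ∠WZM = 99.0°, so ZM runs at 30.8° + (180° − 99.0°) = 112° from the x-axis; with |ZM| = 17.1, M = Z + 17.1·(cos 112°, sin 112°) = (39.0, 42.9). The perpendicularity gives MF at right angles to ZM; with |MF| = 12.6 on the right of ZM, F = M + 12.6·(0.928, 0.371) = (50.7, 47.6). Then |WF| = |F − W| = 69.5.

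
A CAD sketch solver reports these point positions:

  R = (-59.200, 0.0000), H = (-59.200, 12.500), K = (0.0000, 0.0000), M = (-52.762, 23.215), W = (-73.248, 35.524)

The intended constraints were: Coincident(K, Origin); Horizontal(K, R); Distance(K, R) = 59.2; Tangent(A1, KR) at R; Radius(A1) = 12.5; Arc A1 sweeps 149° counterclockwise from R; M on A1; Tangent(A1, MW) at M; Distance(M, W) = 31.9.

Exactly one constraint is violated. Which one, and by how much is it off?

Distance(M, W) = 31.9 — off by 8.00.

K = (0.00, 0.00) ✓; K.y = 0.00, R.y = 0.00 ✓; |KR| = 59.20 ✓; ∠(HR, RK) = 90.00° ✓; |HR| = 12.50 ✓; bearing(H→M) − bearing(H→R) = 149.0° ✓; |HM| = 12.50 ✓; ∠(HM, MW) = 90.00° ✓; |MW| = 23.90 ✗.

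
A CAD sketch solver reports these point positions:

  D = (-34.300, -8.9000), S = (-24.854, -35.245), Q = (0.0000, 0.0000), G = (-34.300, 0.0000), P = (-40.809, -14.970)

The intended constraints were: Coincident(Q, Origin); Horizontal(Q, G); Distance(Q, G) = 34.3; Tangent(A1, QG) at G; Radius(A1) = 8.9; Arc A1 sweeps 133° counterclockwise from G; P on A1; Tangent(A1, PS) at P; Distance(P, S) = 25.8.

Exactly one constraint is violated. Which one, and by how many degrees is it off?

Tangent(A1, PS) at P — off by 4.80°.

Q = (0.00, 0.00) ✓; Q.y = 0.00, G.y = 0.00 ✓; |QG| = 34.30 ✓; ∠(DG, GQ) = 90.00° ✓; |DG| = 8.900 ✓; bearing(D→P) − bearing(D→G) = 133.0° ✓; |DP| = 8.900 ✓; ∠(DP, PS) = 94.80° ✗; |PS| = 25.80 ✓.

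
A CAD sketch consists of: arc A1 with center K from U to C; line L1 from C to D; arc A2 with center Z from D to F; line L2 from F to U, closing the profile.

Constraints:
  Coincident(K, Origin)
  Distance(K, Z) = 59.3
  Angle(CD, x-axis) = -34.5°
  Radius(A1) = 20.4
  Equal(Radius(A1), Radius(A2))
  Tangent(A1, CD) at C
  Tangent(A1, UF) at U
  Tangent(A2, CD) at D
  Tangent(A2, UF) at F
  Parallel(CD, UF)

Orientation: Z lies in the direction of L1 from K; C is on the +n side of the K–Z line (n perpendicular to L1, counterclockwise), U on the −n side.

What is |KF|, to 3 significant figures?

62.7

The slot axis is L1's direction at -34.5°, so u = (cos -34.5°, sin -34.5°) = (0.824, -0.566) and n = (−sin -34.5°, cos -34.5°) = (0.566, 0.824). K is at the origin and Z lies 59.3 along u from K, so Z = 59.3·u = (48.9, -33.6). Tangency of A1 to both parallel lines with radius 20.4 puts C and U at K ± 20.4·n: C = (11.6, 16.8), U = (-11.6, -16.8). Equal radii place D and F the same way about Z: D = Z + 20.4·n = (60.4, -16.8), F = Z − 20.4·n = (37.3, -50.4). Then |KF| = |F − K| = 62.7.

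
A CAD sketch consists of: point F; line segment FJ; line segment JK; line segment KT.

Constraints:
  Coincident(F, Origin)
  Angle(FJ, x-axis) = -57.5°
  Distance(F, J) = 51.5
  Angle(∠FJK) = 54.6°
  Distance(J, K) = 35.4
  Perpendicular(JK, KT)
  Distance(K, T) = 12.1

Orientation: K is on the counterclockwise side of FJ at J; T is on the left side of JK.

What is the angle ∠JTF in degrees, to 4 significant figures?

98.32°

F is at the origin; FJ runs at -57.5° with length 51.5, so J = 51.5·(cos -57.5°, sin -57.5°) = (27.67, -43.43). ∠FJK = 54.6°, so JK runs at -57.5° + (180° − 54.6°) = 67.90° from the x-axis; with |JK| = 35.4, K = J + 35.4·(cos 67.90°, sin 67.90°) = (40.99, -10.64). The perpendicularity gives KT at right angles to JK; with |KT| = 12.1 on the left of JK, T = K + 12.1·(-0.9265, 0.3762) = (29.78, -6.083). Then cos ∠JTF = TJ·TF / (|TJ||TF|), giving 98.32°.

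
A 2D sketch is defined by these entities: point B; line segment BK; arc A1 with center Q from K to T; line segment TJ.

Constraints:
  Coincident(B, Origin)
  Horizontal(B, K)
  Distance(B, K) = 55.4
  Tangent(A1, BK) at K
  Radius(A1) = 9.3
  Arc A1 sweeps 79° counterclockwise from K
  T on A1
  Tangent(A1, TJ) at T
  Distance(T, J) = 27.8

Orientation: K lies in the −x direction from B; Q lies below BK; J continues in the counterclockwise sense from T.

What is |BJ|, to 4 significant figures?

78.03

On A1, K sits at bearing 90° from Q; a 79° counterclockwise sweep puts T at bearing 169°, so T = Q + 9.3·(cos 169°, sin 169°) = (-64.53, -7.525). The tangent condition forces QT to be normal to TJ, so TJ runs along (−sin 169°, cos 169°); with |TJ| = 27.8, J = (-69.83, -34.81). Then |BJ| = |J − B| = 78.03.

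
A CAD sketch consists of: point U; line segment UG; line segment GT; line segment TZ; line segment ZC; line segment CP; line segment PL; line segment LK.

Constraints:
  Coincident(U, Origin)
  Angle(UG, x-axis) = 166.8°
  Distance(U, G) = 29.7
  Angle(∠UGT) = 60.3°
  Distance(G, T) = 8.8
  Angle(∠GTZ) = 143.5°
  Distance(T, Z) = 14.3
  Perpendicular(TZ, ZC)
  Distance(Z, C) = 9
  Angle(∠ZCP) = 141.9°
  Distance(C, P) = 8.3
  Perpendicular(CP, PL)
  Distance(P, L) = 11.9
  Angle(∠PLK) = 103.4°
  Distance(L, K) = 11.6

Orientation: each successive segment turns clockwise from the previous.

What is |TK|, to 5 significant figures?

5.2201

U is at the origin; UG runs at 166.8° with length 29.7, so G = (-28.915, 6.7820). ∠UGT = 60.3° gives GT at 47.100° from the x-axis; with |GT| = 8.8, T = (-22.925, 13.228). ∠GTZ = 143.5° gives TZ at 10.600° from the x-axis; with |TZ| = 14.3, Z = (-8.8690, 15.859). TZ is perpendicular to ZC, so ZC runs at -79.400°; with |ZC| = 9.0, C = (-7.2134, 7.0125). ∠ZCP = 141.9° gives CP at -117.50° from the x-axis; with |CP| = 8.3, P = (-11.046, -0.34971). CP ⟂ PL, so PL runs at 152.50°; with |PL| = 11.9, L = (-21.601, 5.1451). ∠PLK = 103.4° gives LK at 75.900° from the x-axis; with |LK| = 11.6, K = (-18.775, 16.396). Then |TK| = |K − T| = 5.2201.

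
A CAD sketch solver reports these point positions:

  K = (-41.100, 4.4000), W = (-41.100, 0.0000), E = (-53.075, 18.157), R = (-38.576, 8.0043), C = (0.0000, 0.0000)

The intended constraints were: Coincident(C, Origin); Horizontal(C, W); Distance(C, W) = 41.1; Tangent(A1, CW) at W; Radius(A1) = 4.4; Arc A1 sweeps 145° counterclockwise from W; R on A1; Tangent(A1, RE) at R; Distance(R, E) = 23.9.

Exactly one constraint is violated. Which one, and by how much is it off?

Distance(R, E) = 23.9 — off by 6.20.

C = (0.00, 0.00) ✓; C.y = 0.00, W.y = 0.00 ✓; |CW| = 41.10 ✓; ∠(KW, WC) = 90.00° ✓; |KW| = 4.400 ✓; bearing(K→R) − bearing(K→W) = 145.0° ✓; |KR| = 4.400 ✓; ∠(KR, RE) = 90.00° ✓; |RE| = 17.70 ✗.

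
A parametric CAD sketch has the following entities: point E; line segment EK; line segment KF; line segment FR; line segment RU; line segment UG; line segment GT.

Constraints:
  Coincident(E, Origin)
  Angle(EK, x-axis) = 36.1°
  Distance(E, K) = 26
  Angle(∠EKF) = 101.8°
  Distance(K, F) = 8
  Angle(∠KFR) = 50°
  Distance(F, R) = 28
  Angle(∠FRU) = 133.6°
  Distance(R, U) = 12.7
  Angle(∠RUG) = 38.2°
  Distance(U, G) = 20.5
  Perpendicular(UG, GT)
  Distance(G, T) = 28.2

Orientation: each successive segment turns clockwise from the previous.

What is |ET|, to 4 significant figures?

17.23

E is at the origin; EK runs at 36.1° with length 26.0, so K = (21.01, 15.32). ∠EKF = 101.8° gives KF at -42.10° from the x-axis; with |KF| = 8.0, F = (26.94, 9.956). ∠KFR = 50.0° gives FR at -172.1° from the x-axis; with |FR| = 28.0, R = (-0.7907, 6.107). ∠FRU = 133.6° gives RU at 141.5° from the x-axis; with |RU| = 12.7, U = (-10.73, 14.01). ∠RUG = 38.2° gives UG at -0.3000° from the x-axis; with |UG| = 20.5, G = (9.770, 13.91). The perpendicularity gives GT at right angles to UG, so GT runs at -90.30°; with |GT| = 28.2, T = (9.622, -14.29). Then |ET| = |T − E| = 17.23.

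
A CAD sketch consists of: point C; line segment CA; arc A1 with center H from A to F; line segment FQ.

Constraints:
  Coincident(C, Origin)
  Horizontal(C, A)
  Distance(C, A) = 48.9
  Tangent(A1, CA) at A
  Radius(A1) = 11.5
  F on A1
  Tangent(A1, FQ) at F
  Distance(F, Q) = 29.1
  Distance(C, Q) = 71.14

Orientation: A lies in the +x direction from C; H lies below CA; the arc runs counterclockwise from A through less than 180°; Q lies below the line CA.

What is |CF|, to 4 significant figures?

43.97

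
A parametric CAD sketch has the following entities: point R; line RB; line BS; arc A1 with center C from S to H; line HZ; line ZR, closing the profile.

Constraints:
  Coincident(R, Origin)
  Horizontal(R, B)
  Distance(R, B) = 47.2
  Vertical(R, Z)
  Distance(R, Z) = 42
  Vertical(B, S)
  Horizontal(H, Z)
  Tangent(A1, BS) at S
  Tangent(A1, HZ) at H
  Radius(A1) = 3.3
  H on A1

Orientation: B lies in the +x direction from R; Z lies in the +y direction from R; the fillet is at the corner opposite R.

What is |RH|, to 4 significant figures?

60.76

R is at the origin; RB is horizontal with |RB| = 47.2 and B on the +x side, so B = (47.20, 0.000). RZ is vertical with |RZ| = 42.0 and Z on the +y side, so Z = (0.000, 42.00). The virtual corner opposite R is at (47.20, 42.00). Since A1 is tangent to BS there, CS ⟂ BS and tangency of A1 to HZ means the radius CH is perpendicular to HZ, with radius 3.3, so the center C sits 3.3 in from both sides at C = (43.90, 38.70). That places the tangent points at S = (47.20, 38.70) on BS and H = (43.90, 42.00) on HZ. Then |RH| = |H − R| = 60.76.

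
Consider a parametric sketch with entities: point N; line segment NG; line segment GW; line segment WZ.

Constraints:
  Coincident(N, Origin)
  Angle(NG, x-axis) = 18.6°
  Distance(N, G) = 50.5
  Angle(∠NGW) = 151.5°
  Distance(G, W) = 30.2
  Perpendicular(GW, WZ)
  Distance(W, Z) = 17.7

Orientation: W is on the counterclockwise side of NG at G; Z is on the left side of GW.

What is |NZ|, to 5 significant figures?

74.854

N is at the origin; NG runs at 18.6° with length 50.5, so G = 50.5·(cos 18.6°, sin 18.6°) = (47.862, 16.107). ∠NGW = 151.5°, so GW runs at 18.6° + (180° − 151.5°) = 47.100° from the x-axis; with |GW| = 30.2, W = G + 30.2·(cos 47.100°, sin 47.100°) = (68.420, 38.230). The perpendicularity gives WZ at right angles to GW; with |WZ| = 17.7 on the left of GW, Z = W + 17.7·(-0.73254, 0.68072) = (55.454, 50.279). Then |NZ| = |Z − N| = 74.854.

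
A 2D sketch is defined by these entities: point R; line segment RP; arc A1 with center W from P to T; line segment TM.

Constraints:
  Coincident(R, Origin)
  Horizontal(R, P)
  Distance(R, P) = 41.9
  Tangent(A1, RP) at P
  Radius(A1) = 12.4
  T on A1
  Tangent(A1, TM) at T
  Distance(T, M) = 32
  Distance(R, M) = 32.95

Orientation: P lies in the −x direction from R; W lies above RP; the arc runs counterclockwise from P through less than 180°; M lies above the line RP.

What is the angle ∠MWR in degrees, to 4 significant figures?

48.14°

Checks: ∠(WP, PR) = 90.00° ✓; |WT| = 12.40 ✓; ∠(WT, TM) = 90.00° ✓; |TM| = 32.00 ✓; |RM| = 32.95 ✓.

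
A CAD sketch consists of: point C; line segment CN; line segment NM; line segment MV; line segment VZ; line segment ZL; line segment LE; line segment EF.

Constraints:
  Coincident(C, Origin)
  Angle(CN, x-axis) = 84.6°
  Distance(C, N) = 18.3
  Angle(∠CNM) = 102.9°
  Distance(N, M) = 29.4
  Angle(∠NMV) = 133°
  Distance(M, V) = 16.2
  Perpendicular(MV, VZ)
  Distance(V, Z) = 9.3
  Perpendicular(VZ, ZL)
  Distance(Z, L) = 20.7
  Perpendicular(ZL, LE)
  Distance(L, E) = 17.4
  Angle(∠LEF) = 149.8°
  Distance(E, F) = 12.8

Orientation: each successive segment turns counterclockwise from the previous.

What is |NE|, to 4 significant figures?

33.44

VZ is perpendicular to ZL, so ZL runs at 28.70°; with |ZL| = 20.7, L = (-17.78, 21.45). ZL ⟂ LE, so LE runs at 118.7°; with |LE| = 17.4, E = (-26.13, 36.72). Then |NE| = |E − N| = 33.44.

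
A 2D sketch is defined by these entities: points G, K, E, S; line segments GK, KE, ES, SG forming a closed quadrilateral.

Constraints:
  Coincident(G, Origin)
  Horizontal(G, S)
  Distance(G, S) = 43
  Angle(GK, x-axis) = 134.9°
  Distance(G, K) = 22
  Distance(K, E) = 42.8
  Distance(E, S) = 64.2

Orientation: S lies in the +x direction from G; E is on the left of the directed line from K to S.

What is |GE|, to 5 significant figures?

52.876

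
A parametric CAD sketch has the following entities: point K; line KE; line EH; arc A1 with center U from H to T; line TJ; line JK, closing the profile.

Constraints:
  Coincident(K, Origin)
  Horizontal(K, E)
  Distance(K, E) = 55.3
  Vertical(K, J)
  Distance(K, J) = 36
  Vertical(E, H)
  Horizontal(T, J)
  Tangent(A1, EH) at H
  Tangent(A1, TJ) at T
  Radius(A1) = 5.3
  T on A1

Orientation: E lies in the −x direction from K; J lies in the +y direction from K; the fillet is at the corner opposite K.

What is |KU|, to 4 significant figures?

58.67

K and J share the same x with |KJ| = 36.0 and J on the +y side, so J = (0.000, 36.00). The virtual corner opposite K is at (-55.30, 36.00). The tangent condition forces UH to be normal to EH and A1 meets TJ tangentially, so UT is at right angles to TJ, with radius 5.3, so the center U sits 5.3 in from both sides at U = (-50.00, 30.70). Then |KU| = |U − K| = 58.67.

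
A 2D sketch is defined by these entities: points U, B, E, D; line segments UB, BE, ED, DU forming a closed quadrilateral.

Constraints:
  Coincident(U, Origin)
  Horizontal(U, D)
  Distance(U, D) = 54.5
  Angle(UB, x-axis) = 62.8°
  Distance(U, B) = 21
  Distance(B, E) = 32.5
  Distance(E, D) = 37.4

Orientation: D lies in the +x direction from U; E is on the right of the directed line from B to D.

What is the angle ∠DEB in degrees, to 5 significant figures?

87.877°

Checks: |BE| = 32.50 ✓; |ED| = 37.40 ✓.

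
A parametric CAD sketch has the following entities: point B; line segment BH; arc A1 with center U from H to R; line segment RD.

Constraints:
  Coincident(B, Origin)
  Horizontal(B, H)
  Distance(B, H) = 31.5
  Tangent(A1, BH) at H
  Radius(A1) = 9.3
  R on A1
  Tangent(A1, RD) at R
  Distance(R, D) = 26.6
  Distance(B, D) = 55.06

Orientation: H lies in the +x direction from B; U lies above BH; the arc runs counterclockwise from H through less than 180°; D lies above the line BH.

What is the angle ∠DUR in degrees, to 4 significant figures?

70.73°

Checks: |BH| = 31.50 ✓; |UH| = 9.300 ✓; |UR| = 9.300 ✓; ∠(UR, RD) = 90.00° ✓; |RD| = 26.60 ✓; |BD| = 55.06 ✓.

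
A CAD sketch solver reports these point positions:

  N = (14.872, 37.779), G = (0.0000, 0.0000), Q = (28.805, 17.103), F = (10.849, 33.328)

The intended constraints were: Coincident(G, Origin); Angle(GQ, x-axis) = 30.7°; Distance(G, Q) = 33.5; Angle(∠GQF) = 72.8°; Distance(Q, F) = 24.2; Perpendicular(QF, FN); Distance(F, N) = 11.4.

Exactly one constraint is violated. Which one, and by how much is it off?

Distance(F, N) = 11.4 — off by 5.40.

G = (0.00, 0.00) ✓; GQ at 30.70° ✓; |GQ| = 33.50 ✓; ∠GQF = 72.80° ✓; |QF| = 24.20 ✓; ∠(QF, FN) = 90.01° ✓; |FN| = 6.000 ✗.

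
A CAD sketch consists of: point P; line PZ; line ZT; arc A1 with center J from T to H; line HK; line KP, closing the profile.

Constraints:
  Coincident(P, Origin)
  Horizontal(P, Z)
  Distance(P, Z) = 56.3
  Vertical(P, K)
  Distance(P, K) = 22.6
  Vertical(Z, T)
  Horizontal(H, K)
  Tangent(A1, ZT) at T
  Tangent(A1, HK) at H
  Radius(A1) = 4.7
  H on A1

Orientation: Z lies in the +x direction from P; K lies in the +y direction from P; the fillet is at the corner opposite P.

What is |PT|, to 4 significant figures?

59.08

P is at the origin; P and Z share the same y with |PZ| = 56.3 and Z on the +x side, so Z = (56.30, 0.000). PK is vertical with |PK| = 22.6 and K on the +y side, so K = (0.000, 22.60). The virtual corner opposite P is at (56.30, 22.60). A1 meets ZT tangentially, so JT is at right angles to ZT and tangency of A1 to HK means the radius JH is perpendicular to HK, with radius 4.7, so the center J sits 4.7 in from both sides at J = (51.60, 17.90). That places the tangent points at T = (56.30, 17.90) on ZT and H = (51.60, 22.60) on HK. Then |PT| = |T − P| = 59.08.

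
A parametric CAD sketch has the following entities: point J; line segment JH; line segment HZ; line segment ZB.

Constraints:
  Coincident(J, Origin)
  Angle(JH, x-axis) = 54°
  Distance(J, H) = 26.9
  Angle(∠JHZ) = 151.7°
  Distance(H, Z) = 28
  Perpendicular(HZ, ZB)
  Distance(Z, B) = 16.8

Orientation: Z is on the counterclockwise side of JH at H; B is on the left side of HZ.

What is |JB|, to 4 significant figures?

51.84

J is at the origin; JH runs at 54.0° with length 26.9, so H = 26.9·(cos 54.0°, sin 54.0°) = (15.81, 21.76). ∠JHZ = 151.7°, so HZ runs at 54.0° + (180° − 151.7°) = 82.30° from the x-axis; with |HZ| = 28.0, Z = H + 28.0·(cos 82.30°, sin 82.30°) = (19.56, 49.51). The perpendicularity gives ZB at right angles to HZ; with |ZB| = 16.8 on the left of HZ, B = Z + 16.8·(-0.9910, 0.1340) = (2.915, 51.76). Then |JB| = |B − J| = 51.84.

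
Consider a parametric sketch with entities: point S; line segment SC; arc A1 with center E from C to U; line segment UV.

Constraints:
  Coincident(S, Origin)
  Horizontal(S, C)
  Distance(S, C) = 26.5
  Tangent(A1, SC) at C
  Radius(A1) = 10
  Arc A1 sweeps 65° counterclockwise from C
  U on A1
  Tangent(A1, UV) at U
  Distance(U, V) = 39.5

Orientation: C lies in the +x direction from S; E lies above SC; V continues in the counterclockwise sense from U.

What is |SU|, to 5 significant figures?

36.029

Tangency of A1 to SC means the radius EC is perpendicular to SC, so E = C + (0, 10) = (26.500, 10.000). On A1, C sits at bearing -90° from E; a 65° counterclockwise sweep puts U at bearing -25°, so U = E + 10.0·(cos -25°, sin -25°) = (35.563, 5.7738). Then |SU| = |U − S| = 36.029.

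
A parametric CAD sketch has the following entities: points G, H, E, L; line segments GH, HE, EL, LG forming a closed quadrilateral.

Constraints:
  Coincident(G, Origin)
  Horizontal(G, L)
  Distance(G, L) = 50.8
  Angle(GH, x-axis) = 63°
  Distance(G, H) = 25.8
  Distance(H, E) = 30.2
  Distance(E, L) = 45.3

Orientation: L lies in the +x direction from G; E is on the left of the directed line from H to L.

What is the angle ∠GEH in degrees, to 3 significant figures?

10.6°

Checks: |HE| = 30.20 ✓; |EL| = 45.30 ✓.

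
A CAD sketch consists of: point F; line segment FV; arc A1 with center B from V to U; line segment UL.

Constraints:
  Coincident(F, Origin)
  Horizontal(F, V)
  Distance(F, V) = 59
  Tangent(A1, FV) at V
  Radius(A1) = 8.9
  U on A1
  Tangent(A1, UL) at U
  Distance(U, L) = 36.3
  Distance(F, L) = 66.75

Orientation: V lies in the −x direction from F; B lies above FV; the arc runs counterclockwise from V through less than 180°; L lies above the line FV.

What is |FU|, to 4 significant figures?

50.85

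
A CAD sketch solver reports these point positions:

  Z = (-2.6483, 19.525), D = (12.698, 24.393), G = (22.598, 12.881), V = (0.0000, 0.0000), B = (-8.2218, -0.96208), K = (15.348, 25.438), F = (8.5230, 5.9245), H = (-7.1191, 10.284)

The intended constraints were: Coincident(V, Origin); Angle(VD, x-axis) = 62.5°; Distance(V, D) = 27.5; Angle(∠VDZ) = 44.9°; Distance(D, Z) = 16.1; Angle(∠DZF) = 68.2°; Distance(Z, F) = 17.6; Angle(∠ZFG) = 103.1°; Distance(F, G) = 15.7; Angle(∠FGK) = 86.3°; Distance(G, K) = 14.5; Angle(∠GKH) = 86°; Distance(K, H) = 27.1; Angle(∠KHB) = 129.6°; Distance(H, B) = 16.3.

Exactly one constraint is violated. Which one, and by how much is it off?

Distance(H, B) = 16.3 — off by 5.00.

V = (0.00, 0.00) ✓; VD at 62.50° ✓; |VD| = 27.50 ✓; ∠VDZ = 44.90° ✓; |DZ| = 16.10 ✓; ∠DZF = 68.20° ✓; |ZF| = 17.60 ✓; ∠ZFG = 103.1° ✓; |FG| = 15.70 ✓; ∠FGK = 86.30° ✓; |GK| = 14.50 ✓; ∠GKH = 86.00° ✓; |KH| = 27.10 ✓; ∠KHB = 129.6° ✓; |HB| = 11.30 ✗.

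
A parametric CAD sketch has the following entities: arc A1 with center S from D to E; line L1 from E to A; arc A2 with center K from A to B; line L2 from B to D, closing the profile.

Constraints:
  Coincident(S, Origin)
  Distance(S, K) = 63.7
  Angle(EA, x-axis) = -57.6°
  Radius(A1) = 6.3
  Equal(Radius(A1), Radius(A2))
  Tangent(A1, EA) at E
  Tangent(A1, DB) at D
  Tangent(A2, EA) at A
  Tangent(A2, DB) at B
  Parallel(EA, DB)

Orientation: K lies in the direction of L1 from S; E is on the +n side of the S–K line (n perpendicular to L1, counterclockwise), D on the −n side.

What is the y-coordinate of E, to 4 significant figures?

3.376

The slot axis is L1's direction at -57.6°, so u = (cos -57.6°, sin -57.6°) = (0.5358, -0.8443) and n = (−sin -57.6°, cos -57.6°) = (0.8443, 0.5358). S is at the origin and K lies 63.7 along u from S, so K = 63.7·u = (34.13, -53.78). Tangency of A1 to both parallel lines with radius 6.3 puts E and D at S ± 6.3·n: E = (5.319, 3.376), D = (-5.319, -3.376). So E.y = 3.376.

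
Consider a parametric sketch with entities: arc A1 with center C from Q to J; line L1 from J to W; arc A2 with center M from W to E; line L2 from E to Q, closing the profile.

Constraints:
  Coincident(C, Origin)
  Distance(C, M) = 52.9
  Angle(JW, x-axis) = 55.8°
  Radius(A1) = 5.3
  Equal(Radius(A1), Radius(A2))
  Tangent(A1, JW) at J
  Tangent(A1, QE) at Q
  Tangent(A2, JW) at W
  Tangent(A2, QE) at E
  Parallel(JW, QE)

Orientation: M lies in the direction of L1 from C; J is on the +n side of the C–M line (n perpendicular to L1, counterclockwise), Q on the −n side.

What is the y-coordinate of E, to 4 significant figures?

40.77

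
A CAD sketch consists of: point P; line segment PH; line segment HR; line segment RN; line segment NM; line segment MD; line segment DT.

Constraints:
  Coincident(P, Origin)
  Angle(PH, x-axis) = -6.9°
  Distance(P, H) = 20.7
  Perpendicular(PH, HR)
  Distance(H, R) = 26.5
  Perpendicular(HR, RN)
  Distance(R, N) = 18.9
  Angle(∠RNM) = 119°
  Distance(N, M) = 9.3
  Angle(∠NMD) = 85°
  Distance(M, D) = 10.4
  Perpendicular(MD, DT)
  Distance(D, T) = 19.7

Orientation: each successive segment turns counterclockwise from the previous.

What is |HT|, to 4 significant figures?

32.67

P is at the origin; PH runs at -6.9° with length 20.7, so H = (20.55, -2.487). The perpendicularity gives HR at right angles to PH, so HR runs at 83.10°; with |HR| = 26.5, R = (23.73, 23.82). HR is perpendicular to RN, so RN runs at 173.1°; with |RN| = 18.9, N = (4.971, 26.09). ∠RNM = 119.0° gives NM at -125.9° from the x-axis; with |NM| = 9.3, M = (-0.4827, 18.56). ∠NMD = 85.0° gives MD at -30.90° from the x-axis; with |MD| = 10.4, D = (8.441, 13.22). MD is perpendicular to DT, so DT runs at 59.10°; with |DT| = 19.7, T = (18.56, 30.12). Then |HT| = |T − H| = 32.67.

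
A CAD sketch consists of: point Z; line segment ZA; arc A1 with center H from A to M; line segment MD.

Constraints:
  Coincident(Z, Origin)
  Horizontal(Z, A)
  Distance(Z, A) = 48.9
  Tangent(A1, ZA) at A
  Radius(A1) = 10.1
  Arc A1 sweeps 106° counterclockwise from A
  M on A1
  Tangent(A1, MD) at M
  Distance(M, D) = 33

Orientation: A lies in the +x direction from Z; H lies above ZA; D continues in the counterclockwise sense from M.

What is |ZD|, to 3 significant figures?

66.6

Z is at the origin; Z and A share the same y with |ZA| = 48.9 and A on the +x side, so A = (48.9, 0.00). Tangency of A1 to ZA means the radius HA is perpendicular to ZA, so H = A + (0, 10.1) = (48.9, 10.1). On A1, A sits at bearing -90° from H; a 106° counterclockwise sweep puts M at bearing 16°, so M = H + 10.1·(cos 16°, sin 16°) = (58.6, 12.9). The tangent condition forces HM to be normal to MD, so MD runs along (−sin 16°, cos 16°); with |MD| = 33.0, D = (49.5, 44.6). Then |ZD| = |D − Z| = 66.6.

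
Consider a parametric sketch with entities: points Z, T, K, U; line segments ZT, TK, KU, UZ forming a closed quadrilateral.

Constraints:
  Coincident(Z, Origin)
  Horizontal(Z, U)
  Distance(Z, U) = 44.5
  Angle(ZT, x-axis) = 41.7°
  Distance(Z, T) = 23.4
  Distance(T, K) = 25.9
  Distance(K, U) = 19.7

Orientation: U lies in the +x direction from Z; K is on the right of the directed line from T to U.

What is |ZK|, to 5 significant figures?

28.126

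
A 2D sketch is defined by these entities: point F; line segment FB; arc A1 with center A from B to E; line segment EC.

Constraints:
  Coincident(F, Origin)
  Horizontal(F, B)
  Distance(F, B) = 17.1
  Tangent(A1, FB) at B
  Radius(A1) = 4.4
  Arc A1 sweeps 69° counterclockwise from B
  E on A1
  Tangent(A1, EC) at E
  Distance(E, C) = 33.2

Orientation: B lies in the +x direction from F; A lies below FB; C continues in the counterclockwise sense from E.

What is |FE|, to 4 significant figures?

13.30

F is at the origin; F and B share the same y with |FB| = 17.1 and B on the +x side, so B = (17.10, 0.000). Tangency of A1 to FB means the radius AB is perpendicular to FB, so A = B + (0, -4.4) = (17.10, -4.400). On A1, B sits at bearing 90° from A; a 69° counterclockwise sweep puts E at bearing 159°, so E = A + 4.4·(cos 159°, sin 159°) = (12.99, -2.823). Then |FE| = |E − F| = 13.30.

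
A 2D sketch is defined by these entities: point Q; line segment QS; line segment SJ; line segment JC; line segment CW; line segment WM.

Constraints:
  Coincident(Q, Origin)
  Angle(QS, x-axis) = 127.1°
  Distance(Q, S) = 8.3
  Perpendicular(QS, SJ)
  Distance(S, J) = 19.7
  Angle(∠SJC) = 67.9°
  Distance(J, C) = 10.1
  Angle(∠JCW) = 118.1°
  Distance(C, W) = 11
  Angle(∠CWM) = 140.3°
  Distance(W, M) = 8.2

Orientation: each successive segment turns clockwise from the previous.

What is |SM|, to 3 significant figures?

6.24

∠JCW = 118.1° gives CW at -137° from the x-axis; with |CW| = 11.0, W = (5.29, 1.23). ∠CWM = 140.3° gives WM at -177° from the x-axis; with |WM| = 8.2, M = (-2.90, 0.745). Then |SM| = |M − S| = 6.24.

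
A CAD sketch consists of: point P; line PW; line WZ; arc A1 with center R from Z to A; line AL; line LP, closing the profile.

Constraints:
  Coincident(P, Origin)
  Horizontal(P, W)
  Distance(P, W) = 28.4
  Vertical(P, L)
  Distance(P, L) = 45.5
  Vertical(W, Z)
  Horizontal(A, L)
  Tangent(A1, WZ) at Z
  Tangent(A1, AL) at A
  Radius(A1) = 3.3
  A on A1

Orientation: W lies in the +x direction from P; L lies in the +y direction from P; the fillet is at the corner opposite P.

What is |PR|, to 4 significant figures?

49.10

P is at the origin; PW is horizontal with |PW| = 28.4 and W on the +x side, so W = (28.40, 0.000). P and L share the same x with |PL| = 45.5 and L on the +y side, so L = (0.000, 45.50). The virtual corner opposite P is at (28.40, 45.50). Tangency of A1 to WZ means the radius RZ is perpendicular to WZ and tangency of A1 to AL means the radius RA is perpendicular to AL, with radius 3.3, so the center R sits 3.3 in from both sides at R = (25.10, 42.20). Then |PR| = |R − P| = 49.10.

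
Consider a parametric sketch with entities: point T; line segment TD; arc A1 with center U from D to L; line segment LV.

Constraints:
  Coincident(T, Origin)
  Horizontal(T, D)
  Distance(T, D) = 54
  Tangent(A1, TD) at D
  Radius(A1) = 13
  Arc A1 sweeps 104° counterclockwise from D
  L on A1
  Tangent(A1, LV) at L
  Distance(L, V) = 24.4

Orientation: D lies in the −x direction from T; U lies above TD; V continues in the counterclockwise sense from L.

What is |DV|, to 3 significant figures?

40.4

On A1, D sits at bearing -90° from U; a 104° counterclockwise sweep puts L at bearing 14°, so L = U + 13.0·(cos 14°, sin 14°) = (-41.4, 16.1). A1 meets LV tangentially, so UL is at right angles to LV, so LV runs along (−sin 14°, cos 14°); with |LV| = 24.4, V = (-47.3, 39.8). Then |DV| = |V − D| = 40.4.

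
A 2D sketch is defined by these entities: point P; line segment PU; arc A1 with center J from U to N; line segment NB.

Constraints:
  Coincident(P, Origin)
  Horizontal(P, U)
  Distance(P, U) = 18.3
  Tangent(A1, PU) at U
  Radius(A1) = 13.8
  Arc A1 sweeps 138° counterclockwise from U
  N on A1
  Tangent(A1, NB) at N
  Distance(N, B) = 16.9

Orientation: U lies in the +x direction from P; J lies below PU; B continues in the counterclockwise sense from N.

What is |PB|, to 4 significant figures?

41.45

On A1, U sits at bearing 90° from J; a 138° counterclockwise sweep puts N at bearing 228°, so N = J + 13.8·(cos 228°, sin 228°) = (9.066, -24.06). Tangency of A1 to NB means the radius JN is perpendicular to NB, so NB runs along (−sin 228°, cos 228°); with |NB| = 16.9, B = (21.63, -35.36). Then |PB| = |B − P| = 41.45.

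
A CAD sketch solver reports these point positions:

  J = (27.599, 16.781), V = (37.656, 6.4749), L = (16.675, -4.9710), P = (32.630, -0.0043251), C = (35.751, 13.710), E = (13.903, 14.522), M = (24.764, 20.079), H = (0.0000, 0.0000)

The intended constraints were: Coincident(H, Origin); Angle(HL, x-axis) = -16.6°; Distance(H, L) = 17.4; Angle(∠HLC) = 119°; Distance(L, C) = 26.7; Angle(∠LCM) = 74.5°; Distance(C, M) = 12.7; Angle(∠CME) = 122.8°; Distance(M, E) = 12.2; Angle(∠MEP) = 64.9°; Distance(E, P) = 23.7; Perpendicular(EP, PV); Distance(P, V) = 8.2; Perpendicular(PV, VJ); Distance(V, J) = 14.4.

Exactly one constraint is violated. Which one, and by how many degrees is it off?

Perpendicular(PV, VJ) — off by 7.90°.

H = (0.00, 0.00) ✓; HL at -16.60° ✓; |HL| = 17.40 ✓; ∠HLC = 119.0° ✓; |LC| = 26.70 ✓; ∠LCM = 74.50° ✓; |CM| = 12.70 ✓; ∠CME = 122.8° ✓; |ME| = 12.20 ✓; ∠MEP = 64.90° ✓; |EP| = 23.70 ✓; ∠(EP, PV) = 90.00° ✓; |PV| = 8.200 ✓; ∠(PV, VJ) = 82.10° ✗; |VJ| = 14.40 ✓.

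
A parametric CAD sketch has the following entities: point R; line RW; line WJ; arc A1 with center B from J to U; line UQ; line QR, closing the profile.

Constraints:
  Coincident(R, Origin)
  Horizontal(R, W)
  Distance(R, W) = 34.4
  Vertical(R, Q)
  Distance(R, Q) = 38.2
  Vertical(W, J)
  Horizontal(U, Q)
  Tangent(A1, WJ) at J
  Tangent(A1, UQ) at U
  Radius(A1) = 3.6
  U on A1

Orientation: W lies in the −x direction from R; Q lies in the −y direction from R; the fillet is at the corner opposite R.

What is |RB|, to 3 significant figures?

46.3

R is at the origin; R and W share the same y with |RW| = 34.4 and W on the −x side, so W = (-34.4, 0.00). R and Q share the same x with |RQ| = 38.2 and Q on the −y side, so Q = (0.00, -38.2). The virtual corner opposite R is at (-34.4, -38.2). The tangent condition forces BJ to be normal to WJ and A1 meets UQ tangentially, so BU is at right angles to UQ, with radius 3.6, so the center B sits 3.6 in from both sides at B = (-30.8, -34.6). Then |RB| = |B − R| = 46.3.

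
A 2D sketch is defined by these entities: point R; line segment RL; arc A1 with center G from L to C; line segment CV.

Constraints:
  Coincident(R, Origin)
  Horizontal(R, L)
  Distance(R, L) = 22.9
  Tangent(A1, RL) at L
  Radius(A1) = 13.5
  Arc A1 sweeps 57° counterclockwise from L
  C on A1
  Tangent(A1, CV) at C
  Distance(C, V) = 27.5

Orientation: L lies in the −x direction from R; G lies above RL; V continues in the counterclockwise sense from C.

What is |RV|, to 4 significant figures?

29.41

R is at the origin; RL is horizontal with |RL| = 22.9 and L on the −x side, so L = (-22.90, 0.000). Tangency of A1 to RL means the radius GL is perpendicular to RL, so G = L + (0, 13.5) = (-22.90, 13.50). On A1, L sits at bearing -90° from G; a 57° counterclockwise sweep puts C at bearing -33°, so C = G + 13.5·(cos -33°, sin -33°) = (-11.58, 6.147). A1 meets CV tangentially, so GC is at right angles to CV, so CV runs along (−sin -33°, cos -33°); with |CV| = 27.5, V = (3.400, 29.21). Then |RV| = |V − R| = 29.41.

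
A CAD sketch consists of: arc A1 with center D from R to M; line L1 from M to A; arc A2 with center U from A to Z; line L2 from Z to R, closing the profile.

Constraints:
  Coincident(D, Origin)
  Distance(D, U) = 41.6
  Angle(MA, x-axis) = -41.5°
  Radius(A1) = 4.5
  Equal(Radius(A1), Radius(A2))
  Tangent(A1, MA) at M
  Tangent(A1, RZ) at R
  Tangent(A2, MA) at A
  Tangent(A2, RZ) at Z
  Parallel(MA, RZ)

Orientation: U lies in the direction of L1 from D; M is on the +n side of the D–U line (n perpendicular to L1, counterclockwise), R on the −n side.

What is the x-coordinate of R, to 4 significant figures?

-2.982

The slot axis is L1's direction at -41.5°, so u = (cos -41.5°, sin -41.5°) = (0.7490, -0.6626) and n = (−sin -41.5°, cos -41.5°) = (0.6626, 0.7490). D is at the origin and U lies 41.6 along u from D, so U = 41.6·u = (31.16, -27.56). Tangency of A1 to both parallel lines with radius 4.5 puts M and R at D ± 4.5·n: M = (2.982, 3.370), R = (-2.982, -3.370). So R.x = -2.982.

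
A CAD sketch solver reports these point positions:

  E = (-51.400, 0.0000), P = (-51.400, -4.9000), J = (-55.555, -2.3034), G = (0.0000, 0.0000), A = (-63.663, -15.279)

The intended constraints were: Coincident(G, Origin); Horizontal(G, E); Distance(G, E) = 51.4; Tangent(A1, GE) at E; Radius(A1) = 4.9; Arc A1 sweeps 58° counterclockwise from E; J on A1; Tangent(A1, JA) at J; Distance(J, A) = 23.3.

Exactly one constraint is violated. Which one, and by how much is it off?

Distance(J, A) = 23.3 — off by 8.00.

G = (0.00, 0.00) ✓; G.y = 0.00, E.y = 0.00 ✓; |GE| = 51.40 ✓; ∠(PE, EG) = 90.00° ✓; |PE| = 4.900 ✓; bearing(P→J) − bearing(P→E) = 58.00° ✓; |PJ| = 4.900 ✓; ∠(PJ, JA) = 90.00° ✓; |JA| = 15.30 ✗.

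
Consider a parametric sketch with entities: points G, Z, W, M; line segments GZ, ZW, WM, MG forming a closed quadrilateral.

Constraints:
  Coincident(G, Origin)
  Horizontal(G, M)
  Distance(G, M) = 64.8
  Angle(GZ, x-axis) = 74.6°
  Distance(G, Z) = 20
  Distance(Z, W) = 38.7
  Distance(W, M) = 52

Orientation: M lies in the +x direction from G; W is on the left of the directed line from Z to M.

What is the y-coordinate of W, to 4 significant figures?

43.15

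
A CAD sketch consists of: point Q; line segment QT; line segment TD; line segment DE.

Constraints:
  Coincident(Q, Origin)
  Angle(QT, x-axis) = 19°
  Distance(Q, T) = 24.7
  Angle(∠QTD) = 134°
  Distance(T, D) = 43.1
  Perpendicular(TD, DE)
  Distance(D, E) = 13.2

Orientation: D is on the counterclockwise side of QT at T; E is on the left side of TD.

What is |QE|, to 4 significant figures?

60.43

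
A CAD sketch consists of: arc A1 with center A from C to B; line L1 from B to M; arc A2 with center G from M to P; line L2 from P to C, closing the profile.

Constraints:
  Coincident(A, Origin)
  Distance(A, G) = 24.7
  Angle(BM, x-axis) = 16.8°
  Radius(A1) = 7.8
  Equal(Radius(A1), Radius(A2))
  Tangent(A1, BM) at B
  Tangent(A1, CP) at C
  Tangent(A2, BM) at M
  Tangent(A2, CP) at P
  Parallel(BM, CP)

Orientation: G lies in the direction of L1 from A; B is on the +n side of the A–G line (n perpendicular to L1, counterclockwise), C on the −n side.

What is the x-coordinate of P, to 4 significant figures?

25.90

The slot axis is L1's direction at 16.8°, so u = (cos 16.8°, sin 16.8°) = (0.9573, 0.2890) and n = (−sin 16.8°, cos 16.8°) = (-0.2890, 0.9573). A is at the origin and G lies 24.7 along u from A, so G = 24.7·u = (23.65, 7.139). Tangency of A1 to both parallel lines with radius 7.8 puts B and C at A ± 7.8·n: B = (-2.254, 7.467), C = (2.254, -7.467). Equal radii place M and P the same way about G: M = G + 7.8·n = (21.39, 14.61), P = G − 7.8·n = (25.90, -0.3280). So P.x = 25.90.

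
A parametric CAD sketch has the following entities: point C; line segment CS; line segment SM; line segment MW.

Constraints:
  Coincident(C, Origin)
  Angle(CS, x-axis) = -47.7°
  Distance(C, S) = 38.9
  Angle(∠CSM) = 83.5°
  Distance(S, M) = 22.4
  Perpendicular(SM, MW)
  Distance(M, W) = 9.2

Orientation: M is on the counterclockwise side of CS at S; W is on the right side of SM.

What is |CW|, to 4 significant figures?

51.12

C is at the origin; CS runs at -47.7° with length 38.9, so S = 38.9·(cos -47.7°, sin -47.7°) = (26.18, -28.77). ∠CSM = 83.5°, so SM runs at -47.7° + (180° − 83.5°) = 48.80° from the x-axis; with |SM| = 22.4, M = S + 22.4·(cos 48.80°, sin 48.80°) = (40.93, -11.92). SM ⟂ MW; with |MW| = 9.2 on the right of SM, W = M + 9.2·(0.7524, -0.6587) = (47.86, -17.98). Then |CW| = |W − C| = 51.12.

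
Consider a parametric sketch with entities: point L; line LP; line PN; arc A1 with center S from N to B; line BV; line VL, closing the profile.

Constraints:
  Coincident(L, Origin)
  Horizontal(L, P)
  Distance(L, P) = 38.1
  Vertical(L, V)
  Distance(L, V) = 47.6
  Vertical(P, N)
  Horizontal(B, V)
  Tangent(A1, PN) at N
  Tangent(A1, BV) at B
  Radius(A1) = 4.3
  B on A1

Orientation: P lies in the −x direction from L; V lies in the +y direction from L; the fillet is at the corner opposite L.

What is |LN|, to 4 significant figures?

57.68

L is at the origin; L and P share the same y with |LP| = 38.1 and P on the −x side, so P = (-38.10, 0.000). L and V share the same x with |LV| = 47.6 and V on the +y side, so V = (0.000, 47.60). The virtual corner opposite L is at (-38.10, 47.60). Tangency of A1 to PN means the radius SN is perpendicular to PN and tangency of A1 to BV means the radius SB is perpendicular to BV, with radius 4.3, so the center S sits 4.3 in from both sides at S = (-33.80, 43.30). That places the tangent points at N = (-38.10, 43.30) on PN and B = (-33.80, 47.60) on BV. Then |LN| = |N − L| = 57.68.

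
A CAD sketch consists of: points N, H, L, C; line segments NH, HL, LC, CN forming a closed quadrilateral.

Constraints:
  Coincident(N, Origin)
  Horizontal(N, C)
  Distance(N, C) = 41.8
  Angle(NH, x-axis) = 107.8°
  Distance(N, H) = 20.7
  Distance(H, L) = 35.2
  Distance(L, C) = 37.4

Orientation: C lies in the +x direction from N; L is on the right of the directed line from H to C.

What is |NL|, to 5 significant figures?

14.620

N is at the origin; N and C share the same y with |NC| = 41.8 and C in +x, so C = (41.8, 0). NH runs at 107.8° with |NH| = 20.7, so H = (-6.3279, 19.709). L is determined by |HL| = 35.2 and |LC| = 37.4 together: it lies at the intersection of circle(H, 35.2) and circle(C, 37.4). With |HC| = 52.007, the foot of the radical line on HC is 24.468 from H and the perpendicular offset is √(35.2² − 24.468²) = 25.305. Taking the right-of-HC solution: L = (6.7251, -12.981).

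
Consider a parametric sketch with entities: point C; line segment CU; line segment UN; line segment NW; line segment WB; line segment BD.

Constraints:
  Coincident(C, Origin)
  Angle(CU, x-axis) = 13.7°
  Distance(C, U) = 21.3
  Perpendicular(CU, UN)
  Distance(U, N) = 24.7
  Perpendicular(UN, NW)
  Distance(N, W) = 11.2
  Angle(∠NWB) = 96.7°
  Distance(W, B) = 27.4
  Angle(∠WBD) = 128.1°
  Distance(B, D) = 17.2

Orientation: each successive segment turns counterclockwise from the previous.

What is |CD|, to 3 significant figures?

24.1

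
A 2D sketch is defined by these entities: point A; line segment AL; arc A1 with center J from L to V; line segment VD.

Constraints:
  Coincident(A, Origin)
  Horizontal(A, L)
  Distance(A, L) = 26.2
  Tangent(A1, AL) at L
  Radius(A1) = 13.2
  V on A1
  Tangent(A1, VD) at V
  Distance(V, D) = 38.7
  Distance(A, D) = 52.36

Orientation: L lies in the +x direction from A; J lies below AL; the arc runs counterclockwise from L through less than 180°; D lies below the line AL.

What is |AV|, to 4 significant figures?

18.07

A is at the origin; AL is horizontal with |AL| = 26.2 and L on the +x side, so L = (26.20, 0.000). A1 meets AL tangentially, so JL is at right angles to AL, so J = L + (0, -13.2) = (26.20, -13.20). Since JV ⟂ VD (tangency), |JD| = √(13.2² + 38.7²) = 40.89 regardless of where V sits on A1. So D lies on both circle(A, 52.36) and circle(J, 40.89); the below-AL intersection is D = (11.05, -51.18). V is the foot of the tangent from D: V = (13.02, -12.53).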